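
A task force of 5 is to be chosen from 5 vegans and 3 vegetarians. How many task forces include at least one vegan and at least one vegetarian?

55

Total 5-person selections from all 8: C(8,5) = 56.
Selections missing a whole group: no vegans → C(3,5) = 0; no vegetarians → C(5,5) = 1.
Both groups omitted at once is impossible, so 56 − 1 = 55.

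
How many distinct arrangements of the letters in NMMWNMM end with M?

Fix M in the last position and arrange the remaining 6 letters.
Those 6 letters have M appearing 3 times and N appearing twice, giving (6)!/(3!·2!) = 60.

60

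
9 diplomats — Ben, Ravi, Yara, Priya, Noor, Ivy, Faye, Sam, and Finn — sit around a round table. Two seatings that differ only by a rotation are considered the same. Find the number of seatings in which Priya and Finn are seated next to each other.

Treat {Priya, Finn} as one unit (2 internal orders) and seat the resulting 8 units around the table: (7)! circular arrangements.
So 2 × (7)! = 2 × 5040 = 10080.

10080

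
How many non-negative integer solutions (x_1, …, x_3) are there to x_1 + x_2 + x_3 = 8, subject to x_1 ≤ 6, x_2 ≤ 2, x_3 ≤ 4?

12

Without the upper bounds there are C(10,2) = 45 ways to split 8 among 3 variables.
Subtract solutions that violate a single cap (substitute x_i' = x_i − (cap_i+1)): x_1 ≥ 7 gives C(3,2) = 3; x_2 ≥ 3 gives C(7,2) = 21; x_3 ≥ 5 gives C(5,2) = 10. Together 34.
Add back pairs where two caps are both exceeded: 0 + 0 + 1 = 1.
By inclusion–exclusion the count is 45 − 34 + 1 = 12.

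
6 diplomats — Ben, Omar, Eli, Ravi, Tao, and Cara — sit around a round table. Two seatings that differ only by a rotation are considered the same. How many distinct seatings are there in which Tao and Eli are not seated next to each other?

All circular seatings of 6 people number (5)! = 120.
Seatings with Tao beside Eli: treat them as a block with 2 internal orders, giving 2 × (4)! = 48.
Subtracting, 120 − 48 = 72.

72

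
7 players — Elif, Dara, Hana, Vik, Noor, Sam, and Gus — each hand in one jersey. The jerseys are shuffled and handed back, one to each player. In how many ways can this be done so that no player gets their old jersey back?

Count assignments avoiding every fixed point. For any j of the 7 players fixed to their old jersey, the other 7−j can be arranged in (7−j)! ways.
By inclusion–exclusion this is Σ_{j=0}^{7} (−1)^j C(7,j)·(7−j)!.
Computing: 5040 − 5040 + 2520 − 840 + 210 − 42 + 7 − 1 = 1854.

1854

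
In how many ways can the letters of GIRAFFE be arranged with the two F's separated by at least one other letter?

Total arrangements of GIRAFFE: 7!/(2!) = 2520.
Arrangements with the F's together: treat FF as one letter, giving (6)! = 720.
Hence 2520 − 720 = 1800.

1800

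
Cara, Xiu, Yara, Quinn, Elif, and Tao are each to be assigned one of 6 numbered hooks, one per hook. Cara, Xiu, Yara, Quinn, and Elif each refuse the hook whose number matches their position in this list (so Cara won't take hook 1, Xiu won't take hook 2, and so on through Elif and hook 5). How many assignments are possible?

Let Aᵢ (for 1 ≤ i ≤ 5) be the placements that put person i in their forbidden hook. Any j of these fix j positions, leaving (6−j)! ways to fill the rest, and there are C(5,j) ways to pick which j.
By inclusion–exclusion, the number of valid placements is Σ_{j=0}^{5} (−1)^j C(5,j)·(6−j)!.
Computing: 720 − 600 + 240 − 60 + 10 − 1 = 309.

309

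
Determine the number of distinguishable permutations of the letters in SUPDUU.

SUPDUU has 6 letters with U appearing 3 times.
So there are 6! / (3!) = 120 distinguishable arrangements.

120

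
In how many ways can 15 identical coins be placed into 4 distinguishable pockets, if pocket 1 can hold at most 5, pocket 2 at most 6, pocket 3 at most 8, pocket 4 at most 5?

Without the upper bounds there are C(18,3) = 816 ways to split 15 among 4 pockets.
Subtract solutions that violate a single cap (substitute x_i' = x_i − (cap_i+1)): x_1 ≥ 6 gives C(12,3) = 220; x_2 ≥ 7 gives C(11,3) = 165; x_3 ≥ 9 gives C(9,3) = 84; x_4 ≥ 6 gives C(12,3) = 220. Together 689.
Add back pairs where two caps are both exceeded: 10 + 1 + 20 + 0 + 10 + 1 = 42.
By inclusion–exclusion the count is 816 − 689 + 42 = 169.

169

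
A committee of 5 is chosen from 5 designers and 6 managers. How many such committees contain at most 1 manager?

31

Split by how many managers are chosen (0 through 1).
Sum: C(6,0)·C(5,5) + C(6,1)·C(5,4) = 1 + 30 = 31.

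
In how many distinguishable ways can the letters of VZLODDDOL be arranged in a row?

Letter multiplicities in VZLODDDOL: D×3, L×2, O×2, V×1, Z×1.
The number of distinct arrangements is 9!/(3!·2!·2!) = 362880/24 = 15120.

15120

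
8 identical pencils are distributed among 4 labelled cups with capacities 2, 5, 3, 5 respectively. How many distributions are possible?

Ignoring the caps, the number of non-negative solutions to x_1+…+x_4 = 8 is C(11,3) = 165.
Subtract solutions that violate a single cap (substitute x_i' = x_i − (cap_i+1)): x_1 ≥ 3 gives C(8,3) = 56; x_2 ≥ 6 gives C(5,3) = 10; x_3 ≥ 4 gives C(7,3) = 35; x_4 ≥ 6 gives C(5,3) = 10. Together 111.
Add back pairs where two caps are both exceeded: 0 + 4 + 0 + 0 + 0 + 0 = 4.
By inclusion–exclusion the count is 165 − 111 + 4 = 58.

58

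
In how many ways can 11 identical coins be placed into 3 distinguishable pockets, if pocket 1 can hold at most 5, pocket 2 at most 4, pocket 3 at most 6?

15

Without the upper bounds there are C(13,2) = 78 ways to split 11 among 3 pockets.
Subtract solutions that violate a single cap (substitute x_i' = x_i − (cap_i+1)): x_1 ≥ 6 gives C(7,2) = 21; x_2 ≥ 5 gives C(8,2) = 28; x_3 ≥ 7 gives C(6,2) = 15. Together 64.
Add back pairs where two caps are both exceeded: 1 + 0 + 0 = 1.
By inclusion–exclusion the count is 78 − 64 + 1 = 15.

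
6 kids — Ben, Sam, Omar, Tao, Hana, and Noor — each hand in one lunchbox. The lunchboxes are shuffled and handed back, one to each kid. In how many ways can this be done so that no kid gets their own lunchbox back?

Count assignments avoiding every fixed point. For any j of the 6 kids fixed to their own lunchbox, the other 6−j can be arranged in (6−j)! ways.
By inclusion–exclusion this is Σ_{j=0}^{6} (−1)^j C(6,j)·(6−j)!.
Computing: 720 − 720 + 360 − 120 + 30 − 6 + 1 = 265.

265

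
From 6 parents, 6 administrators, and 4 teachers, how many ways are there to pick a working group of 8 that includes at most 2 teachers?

Split by how many teachers are chosen (0 through 2).
Sum: C(4,0)·C(12,8) + C(4,1)·C(12,7) + C(4,2)·C(12,6) = 495 + 3168 + 5544 = 9207.

9207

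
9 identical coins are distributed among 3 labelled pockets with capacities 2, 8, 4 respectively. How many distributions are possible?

14

By stars and bars, unrestricted non-negative solutions to x_1+…+x_3 = 9 number C(9+2,2) = 55.
Subtract solutions that violate a single cap (substitute x_i' = x_i − (cap_i+1)): x_1 ≥ 3 gives C(8,2) = 28; x_2 ≥ 9 gives C(2,2) = 1; x_3 ≥ 5 gives C(6,2) = 15. Together 44.
Add back pairs where two caps are both exceeded: 0 + 3 + 0 = 3.
By inclusion–exclusion the count is 55 − 44 + 3 = 14.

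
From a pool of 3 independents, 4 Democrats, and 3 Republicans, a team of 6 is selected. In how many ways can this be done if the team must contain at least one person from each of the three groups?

Unrestricted: C(10,6) = 210 ways to pick any 6 of the 10.
Selections missing a whole group: no independents → C(7,6) = 7; no Democrats → C(6,6) = 1; no Republicans → C(7,6) = 7.
Add back selections omitting two groups (i.e. drawn from a single group): C(3,6) + C(4,6) + C(3,6) = 0.
By inclusion–exclusion: 210 − 15 + 0 = 195.

195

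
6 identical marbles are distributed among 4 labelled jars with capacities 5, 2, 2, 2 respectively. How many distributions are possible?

26

By stars and bars, unrestricted non-negative solutions to x_1+…+x_4 = 6 number C(6+3,3) = 84.
Subtract solutions that violate a single cap (substitute x_i' = x_i − (cap_i+1)): x_1 ≥ 6 gives C(3,3) = 1; x_2 ≥ 3 gives C(6,3) = 20; x_3 ≥ 3 gives C(6,3) = 20; x_4 ≥ 3 gives C(6,3) = 20. Together 61.
Add back pairs where two caps are both exceeded: 0 + 0 + 0 + 1 + 1 + 1 = 3.
By inclusion–exclusion the count is 84 − 61 + 3 = 26.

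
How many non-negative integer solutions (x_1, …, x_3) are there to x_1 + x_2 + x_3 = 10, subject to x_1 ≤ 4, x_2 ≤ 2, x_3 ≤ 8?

Without the upper bounds there are C(12,2) = 66 ways to split 10 among 3 variables.
Subtract solutions that violate a single cap (substitute x_i' = x_i − (cap_i+1)): x_1 ≥ 5 gives C(7,2) = 21; x_2 ≥ 3 gives C(9,2) = 36; x_3 ≥ 9 gives C(3,2) = 3. Together 60.
Add back pairs where two caps are both exceeded: 6 + 0 + 0 = 6.
By inclusion–exclusion the count is 66 − 60 + 6 = 12.

12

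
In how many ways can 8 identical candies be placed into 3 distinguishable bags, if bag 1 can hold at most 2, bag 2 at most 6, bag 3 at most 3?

9

By stars and bars, unrestricted non-negative solutions to x_1+…+x_3 = 8 number C(8+2,2) = 45.
Subtract solutions that violate a single cap (substitute x_i' = x_i − (cap_i+1)): x_1 ≥ 3 gives C(7,2) = 21; x_2 ≥ 7 gives C(3,2) = 3; x_3 ≥ 4 gives C(6,2) = 15. Together 39.
Add back pairs where two caps are both exceeded: 0 + 3 + 0 = 3.
By inclusion–exclusion the count is 45 − 39 + 3 = 9.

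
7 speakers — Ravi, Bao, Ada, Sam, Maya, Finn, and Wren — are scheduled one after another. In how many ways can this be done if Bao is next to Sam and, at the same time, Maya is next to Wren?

480

Treat {Bao,Sam} as one block (2 orders) and {Maya,Wren} as another (2 orders).
That leaves 5 units to arrange: 2 × 2 × 5! = 4 × 120 = 480.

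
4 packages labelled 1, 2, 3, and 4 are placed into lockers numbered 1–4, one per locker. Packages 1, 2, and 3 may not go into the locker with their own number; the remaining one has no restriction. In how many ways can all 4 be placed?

Let Aᵢ (for i ∈ {1, 2, 3}) be the placements that put package i in its forbidden locker. Any j of these fix j positions, leaving (4−j)! ways to fill the rest, and there are C(3,j) ways to pick which j.
By inclusion–exclusion, the number of valid placements is Σ_{j=0}^{3} (−1)^j C(3,j)·(4−j)!.
Computing: 24 − 18 + 6 − 1 = 11.

11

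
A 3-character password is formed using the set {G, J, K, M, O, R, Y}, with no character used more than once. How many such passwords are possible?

210

With no repetition, fill the 3 characters in order: 7 choices, then 6, down to 5.
7 × 6 × 5 = 210.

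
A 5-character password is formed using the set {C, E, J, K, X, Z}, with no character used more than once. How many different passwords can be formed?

720

Choose and order 5 of the 6 symbols: the first character has 6 options, the next 5, and so on down to 2.
That product is 6 × 5 × 4 × 3 × 2 = 720.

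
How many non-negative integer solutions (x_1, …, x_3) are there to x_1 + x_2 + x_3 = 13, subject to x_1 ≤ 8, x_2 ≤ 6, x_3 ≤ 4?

Without the upper bounds there are C(15,2) = 105 ways to split 13 among 3 variables.
Subtract solutions that violate a single cap (substitute x_i' = x_i − (cap_i+1)): x_1 ≥ 9 gives C(6,2) = 15; x_2 ≥ 7 gives C(8,2) = 28; x_3 ≥ 5 gives C(10,2) = 45. Together 88.
Add back pairs where two caps are both exceeded: 0 + 0 + 3 = 3.
By inclusion–exclusion the count is 105 − 88 + 3 = 20.

20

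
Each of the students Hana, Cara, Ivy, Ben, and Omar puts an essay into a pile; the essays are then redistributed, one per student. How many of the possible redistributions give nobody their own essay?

44

Count assignments avoiding every fixed point. For any j of the 5 students fixed to their own essay, the other 5−j can be arranged in (5−j)! ways.
By inclusion–exclusion this is Σ_{j=0}^{5} (−1)^j C(5,j)·(5−j)!.
Computing: 120 − 120 + 60 − 20 + 5 − 1 = 44.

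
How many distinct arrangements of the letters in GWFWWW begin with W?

20

With the first slot taken by W, it remains to arrange the other 5 letters (GFWWW).
Those 5 letters have W appearing 3 times, giving (5)!/(3!) = 20.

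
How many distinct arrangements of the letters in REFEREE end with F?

With the last slot taken by F, it remains to arrange the other 6 letters (REEREE).
Those 6 letters have E appearing 4 times and R appearing twice, giving (6)!/(4!·2!) = 15.

15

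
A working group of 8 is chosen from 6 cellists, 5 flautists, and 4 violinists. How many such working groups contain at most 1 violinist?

Split by how many violinists are chosen (0 through 1).
Sum: C(4,0)·C(11,8) + C(4,1)·C(11,7) = 165 + 1320 = 1485.

1485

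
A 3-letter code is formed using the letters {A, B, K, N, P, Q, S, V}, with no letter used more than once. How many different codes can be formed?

336

Choose and order 3 of the 8 symbols: the first letter has 8 options, the next 7, then 6.
That product is 8 × 7 × 6 = 336.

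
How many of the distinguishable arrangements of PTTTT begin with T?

Fix T in the first position and arrange the remaining 4 letters.
Those 4 letters have T appearing 3 times, giving (4)!/(3!) = 4.

4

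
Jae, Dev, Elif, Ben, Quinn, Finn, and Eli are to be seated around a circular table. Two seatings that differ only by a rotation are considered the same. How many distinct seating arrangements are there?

Seat Jae anywhere (absorbing the rotational symmetry), then permute the other 6: (6)! = 720.

720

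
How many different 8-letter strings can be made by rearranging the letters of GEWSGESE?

Letter multiplicities in GEWSGESE: E×3, G×2, S×2, W×1.
The number of distinct arrangements is 8!/(3!·2!·2!) = 40320/24 = 1680.

1680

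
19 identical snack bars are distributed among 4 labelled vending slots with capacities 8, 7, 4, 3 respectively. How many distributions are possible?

20

By stars and bars, unrestricted non-negative solutions to x_1+…+x_4 = 19 number C(19+3,3) = 1540.
Subtract solutions that violate a single cap (substitute x_i' = x_i − (cap_i+1)): x_1 ≥ 9 gives C(13,3) = 286; x_2 ≥ 8 gives C(14,3) = 364; x_3 ≥ 5 gives C(17,3) = 680; x_4 ≥ 4 gives C(18,3) = 816. Together 2146.
Add back pairs where two caps are both exceeded: 10 + 56 + 84 + 84 + 120 + 286 = 640.
Subtract triples: 0 + 0 + 4 + 10 = 14.
By inclusion–exclusion the count is 1540 − 2146 + 640 − 14 = 20.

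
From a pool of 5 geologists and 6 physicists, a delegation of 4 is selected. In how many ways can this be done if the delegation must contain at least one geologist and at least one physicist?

With no constraint there are C(11,4) = 330 possible selections.
Subtract selections that omit an entire group: no geologists → C(6,4) = 15; no physicists → C(5,4) = 5.
Both groups omitted at once is impossible, so 330 − 20 = 310.

310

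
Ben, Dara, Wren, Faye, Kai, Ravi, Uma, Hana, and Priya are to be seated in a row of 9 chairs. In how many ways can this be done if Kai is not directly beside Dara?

There are 9! = 362880 arrangements in all. If Kai and Dara are adjacent, merging them into one block gives 2·(8)! = 80640 arrangements.
Complementary counting: 362880 − 80640 = 282240.

282240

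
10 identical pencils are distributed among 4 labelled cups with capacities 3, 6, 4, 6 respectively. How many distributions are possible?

By stars and bars, unrestricted non-negative solutions to x_1+…+x_4 = 10 number C(10+3,3) = 286.
Subtract solutions that violate a single cap (substitute x_i' = x_i − (cap_i+1)): x_1 ≥ 4 gives C(9,3) = 84; x_2 ≥ 7 gives C(6,3) = 20; x_3 ≥ 5 gives C(8,3) = 56; x_4 ≥ 7 gives C(6,3) = 20. Together 180.
Add back pairs where two caps are both exceeded: 0 + 4 + 0 + 0 + 0 + 0 = 4.
By inclusion–exclusion the count is 286 − 180 + 4 = 110.

110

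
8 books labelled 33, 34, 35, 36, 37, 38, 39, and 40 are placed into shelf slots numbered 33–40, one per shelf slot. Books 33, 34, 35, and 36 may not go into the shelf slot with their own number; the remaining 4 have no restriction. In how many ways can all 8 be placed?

24024

Let Aᵢ (for 33 ≤ i ≤ 36) be the placements that put book i in its forbidden shelf slot. Any j of these fix j positions, leaving (8−j)! ways to fill the rest, and there are C(4,j) ways to pick which j.
By inclusion–exclusion, the number of valid placements is Σ_{j=0}^{4} (−1)^j C(4,j)·(8−j)!.
Computing: 40320 − 20160 + 4320 − 480 + 24 = 24024.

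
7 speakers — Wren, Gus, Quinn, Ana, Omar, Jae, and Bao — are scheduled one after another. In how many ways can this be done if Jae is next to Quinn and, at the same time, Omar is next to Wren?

480

Treat {Jae,Quinn} as one block (2 orders) and {Omar,Wren} as another (2 orders).
That leaves 5 units to arrange: 2 × 2 × 5! = 4 × 120 = 480.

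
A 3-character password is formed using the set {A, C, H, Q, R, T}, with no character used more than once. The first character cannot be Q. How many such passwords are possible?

100

The first character has 6−1 = 5 choices (anything except Q).
The remaining 2 characters are filled from the other 5 symbols without repetition: 5 × 4 = 20.
Total: 5 × 20 = 100.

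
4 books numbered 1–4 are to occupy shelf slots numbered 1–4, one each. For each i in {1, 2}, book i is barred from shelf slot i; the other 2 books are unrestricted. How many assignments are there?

Let Aᵢ (for i ∈ {1, 2}) be the placements that put book i in its forbidden shelf slot. Any j of these fix j positions, leaving (4−j)! ways to fill the rest, and there are C(2,j) ways to pick which j.
By inclusion–exclusion, the number of valid placements is Σ_{j=0}^{2} (−1)^j C(2,j)·(4−j)!.
Computing: 24 − 12 + 2 = 14.

14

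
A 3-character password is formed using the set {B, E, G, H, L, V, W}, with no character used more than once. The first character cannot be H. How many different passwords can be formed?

180

The first character has 7−1 = 6 choices (anything except H).
The remaining 2 characters are filled from the other 6 symbols without repetition: 6 × 5 = 30.
Total: 6 × 30 = 180.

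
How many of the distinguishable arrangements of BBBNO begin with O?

With the first slot taken by O, it remains to arrange the other 4 letters (BBBN).
Those 4 letters have B appearing 3 times, giving (4)!/(3!) = 4.

4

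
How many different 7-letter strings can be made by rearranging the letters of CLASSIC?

The 7 letters of CLASSIC have repeats: C appearing twice and S appearing twice.
The number of distinct arrangements is 7!/(2!·2!) = 5040/4 = 1260.

1260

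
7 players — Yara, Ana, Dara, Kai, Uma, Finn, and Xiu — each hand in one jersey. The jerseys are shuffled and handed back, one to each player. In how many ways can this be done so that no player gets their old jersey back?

Count assignments avoiding every fixed point. For any j of the 7 players fixed to their old jersey, the other 7−j can be arranged in (7−j)! ways.
By inclusion–exclusion this is Σ_{j=0}^{7} (−1)^j C(7,j)·(7−j)!.
Computing: 5040 − 5040 + 2520 − 840 + 210 − 42 + 7 − 1 = 1854.

1854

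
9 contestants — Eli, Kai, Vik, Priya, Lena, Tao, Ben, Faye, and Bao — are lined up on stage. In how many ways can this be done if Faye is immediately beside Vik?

Glue Faye and Vik into one block (2 internal orders), leaving 8 units to arrange in a row.
That gives 2 × 8! = 2 × 40320 = 80640.

80640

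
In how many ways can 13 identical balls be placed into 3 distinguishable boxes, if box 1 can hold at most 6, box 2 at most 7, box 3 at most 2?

By stars and bars, unrestricted non-negative solutions to x_1+…+x_3 = 13 number C(13+2,2) = 105.
Subtract solutions that violate a single cap (substitute x_i' = x_i − (cap_i+1)): x_1 ≥ 7 gives C(8,2) = 28; x_2 ≥ 8 gives C(7,2) = 21; x_3 ≥ 3 gives C(12,2) = 66. Together 115.
Add back pairs where two caps are both exceeded: 0 + 10 + 6 = 16.
By inclusion–exclusion the count is 105 − 115 + 16 = 6.

6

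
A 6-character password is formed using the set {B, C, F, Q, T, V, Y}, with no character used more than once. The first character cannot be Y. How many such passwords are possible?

The first character has 7−1 = 6 choices (anything except Y).
The remaining 5 characters are filled from the other 6 symbols without repetition: 6 × 5 × 4 × 3 × 2 = 720.
Total: 6 × 720 = 4320.

4320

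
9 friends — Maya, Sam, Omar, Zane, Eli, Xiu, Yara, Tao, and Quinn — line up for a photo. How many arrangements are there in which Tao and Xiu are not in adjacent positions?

Of the 9! = 362880 arrangements, those with Tao and Xiu adjacent number 2 × 8! = 80640 (treat the pair as a block with 2 internal orders).
Complementary counting: 362880 − 80640 = 282240.

282240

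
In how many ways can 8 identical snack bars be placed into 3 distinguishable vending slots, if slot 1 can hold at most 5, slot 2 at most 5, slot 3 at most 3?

Ignoring the caps, the number of non-negative solutions to x_1+…+x_3 = 8 is C(10,2) = 45.
Subtract solutions that violate a single cap (substitute x_i' = x_i − (cap_i+1)): x_1 ≥ 6 gives C(4,2) = 6; x_2 ≥ 6 gives C(4,2) = 6; x_3 ≥ 4 gives C(6,2) = 15. Together 27.
No two caps can be exceeded simultaneously, so the pair terms are all 0.
By inclusion–exclusion the count is 45 − 27 + 0 = 18.

18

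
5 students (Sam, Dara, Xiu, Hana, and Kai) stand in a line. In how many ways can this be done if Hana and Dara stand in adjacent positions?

48

Treat {Hana, Dara} as a single unit. There are 4 units to order, and the pair itself can be ordered 2 ways.
That gives 2 × 4! = 2 × 24 = 48.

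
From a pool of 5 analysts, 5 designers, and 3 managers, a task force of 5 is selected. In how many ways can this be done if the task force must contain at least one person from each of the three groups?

Total 5-person selections from all 13: C(13,5) = 1287.
Selections missing a whole group: no analysts → C(8,5) = 56; no designers → C(8,5) = 56; no managers → C(10,5) = 252.
Add back selections omitting two groups (i.e. drawn from a single group): C(5,5) + C(5,5) + C(3,5) = 2.
By inclusion–exclusion: 1287 − 364 + 2 = 925.

925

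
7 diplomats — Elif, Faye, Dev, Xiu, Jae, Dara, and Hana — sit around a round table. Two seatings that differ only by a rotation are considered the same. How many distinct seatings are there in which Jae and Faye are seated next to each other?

240

Glue Jae and Faye into a block (2 internal orders). Seating 6 units around a circle gives (5)! arrangements.
So 2 × (5)! = 2 × 120 = 240.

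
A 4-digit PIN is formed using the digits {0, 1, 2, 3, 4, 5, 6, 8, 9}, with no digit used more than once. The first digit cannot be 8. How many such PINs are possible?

2688

The first digit has 9−1 = 8 choices (anything except 8).
The remaining 3 digits are filled from the other 8 symbols without repetition: 8 × 7 × 6 = 336.
Total: 8 × 336 = 2688.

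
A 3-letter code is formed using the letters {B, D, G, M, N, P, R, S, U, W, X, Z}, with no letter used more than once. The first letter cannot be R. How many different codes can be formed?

1210

The first letter has 12−1 = 11 choices (anything except R).
The remaining 2 letters are filled from the other 11 symbols without repetition: 11 × 10 = 110.
Total: 11 × 110 = 1210.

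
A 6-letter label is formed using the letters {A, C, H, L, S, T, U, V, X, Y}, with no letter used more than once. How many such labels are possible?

With no repetition, fill the 6 letters in order: 10 choices, then 9, down to 5.
That product is 10 × 9 × 8 × 7 × 6 × 5 = 151200.

151200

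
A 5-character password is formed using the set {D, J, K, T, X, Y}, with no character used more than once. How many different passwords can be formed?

720

Choose and order 5 of the 6 symbols: the first character has 6 options, the next 5, and so on down to 2.
That product is 6 × 5 × 4 × 3 × 2 = 720.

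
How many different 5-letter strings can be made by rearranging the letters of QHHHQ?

The 5 letters of QHHHQ have repeats: H appearing 3 times and Q appearing twice.
So there are 5! / (3!·2!) = 10 distinguishable arrangements.

10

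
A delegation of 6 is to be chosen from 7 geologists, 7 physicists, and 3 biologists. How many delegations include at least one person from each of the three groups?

Total 6-person selections from all 17: C(17,6) = 12376.
Selections missing a whole group: no geologists → C(10,6) = 210; no physicists → C(10,6) = 210; no biologists → C(14,6) = 3003.
Add back selections omitting two groups (i.e. drawn from a single group): C(7,6) + C(7,6) + C(3,6) = 14.
By inclusion–exclusion: 12376 − 3423 + 14 = 8967.

8967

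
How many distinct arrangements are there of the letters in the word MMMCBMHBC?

3780

Letter multiplicities in MMMCBMHBC: B×2, C×2, H×1, M×4.
Dividing 9! = 362880 by 4!·2!·2! = 96 for the repeated letters gives 3780.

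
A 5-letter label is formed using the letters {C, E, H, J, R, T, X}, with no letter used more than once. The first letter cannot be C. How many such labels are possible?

2160

The first letter has 7−1 = 6 choices (anything except C).
The remaining 4 letters are filled from the other 6 symbols without repetition: 6 × 5 × 4 × 3 = 360.
Total: 6 × 360 = 2160.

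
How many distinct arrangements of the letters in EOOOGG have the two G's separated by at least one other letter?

There are 6!/(3!·2!) = 60 arrangements of EOOOGG in total.
If the two G's are adjacent, glue them into one block, leaving 5 items to arrange: (5)!/(3!) = 20 ways.
Subtracting, 60 − 20 = 40 arrangements keep the G's apart.

40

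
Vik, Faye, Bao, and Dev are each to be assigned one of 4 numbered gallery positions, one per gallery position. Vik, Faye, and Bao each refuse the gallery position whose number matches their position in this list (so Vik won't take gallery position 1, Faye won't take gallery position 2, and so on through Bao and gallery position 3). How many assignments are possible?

Let Aᵢ (for i ∈ {1, 2, 3}) be the placements that put person i in their forbidden gallery position. Any j of these fix j positions, leaving (4−j)! ways to fill the rest, and there are C(3,j) ways to pick which j.
By inclusion–exclusion, the number of valid placements is Σ_{j=0}^{3} (−1)^j C(3,j)·(4−j)!.
Computing: 24 − 18 + 6 − 1 = 11.

11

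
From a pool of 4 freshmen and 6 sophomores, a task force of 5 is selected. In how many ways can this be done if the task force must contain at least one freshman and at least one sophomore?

246

Unrestricted: C(10,5) = 252 ways to pick any 5 of the 10.
Subtract selections that omit an entire group: no freshmen → C(6,5) = 6; no sophomores → C(4,5) = 0.
Both groups omitted at once is impossible, so 252 − 6 = 246.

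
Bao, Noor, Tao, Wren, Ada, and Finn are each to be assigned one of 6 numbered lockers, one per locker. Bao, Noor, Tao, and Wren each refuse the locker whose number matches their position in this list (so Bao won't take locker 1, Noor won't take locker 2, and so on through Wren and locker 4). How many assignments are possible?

Let Aᵢ (for 1 ≤ i ≤ 4) be the placements that put person i in their forbidden locker. Any j of these fix j positions, leaving (6−j)! ways to fill the rest, and there are C(4,j) ways to pick which j.
By inclusion–exclusion, the number of valid placements is Σ_{j=0}^{4} (−1)^j C(4,j)·(6−j)!.
Computing: 720 − 480 + 144 − 24 + 2 = 362.

362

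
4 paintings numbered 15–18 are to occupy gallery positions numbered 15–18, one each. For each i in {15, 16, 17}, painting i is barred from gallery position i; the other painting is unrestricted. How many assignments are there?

Let Aᵢ (for i ∈ {15, 16, 17}) be the placements that put painting i in its forbidden gallery position. Any j of these fix j positions, leaving (4−j)! ways to fill the rest, and there are C(3,j) ways to pick which j.
By inclusion–exclusion, the number of valid placements is Σ_{j=0}^{3} (−1)^j C(3,j)·(4−j)!.
Computing: 24 − 18 + 6 − 1 = 11.

11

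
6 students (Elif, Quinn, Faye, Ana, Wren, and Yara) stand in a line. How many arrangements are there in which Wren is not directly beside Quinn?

Of the 6! = 720 arrangements, those with Wren and Quinn adjacent number 2 × 5! = 240 (treat the pair as a block with 2 internal orders).
Complementary counting: 720 − 240 = 480.

480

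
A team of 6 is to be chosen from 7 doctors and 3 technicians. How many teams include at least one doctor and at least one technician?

Unrestricted: C(10,6) = 210 ways to pick any 6 of the 10.
Subtract selections that omit an entire group: no doctors → C(3,6) = 0; no technicians → C(7,6) = 7.
Both groups omitted at once is impossible, so 210 − 7 = 203.

203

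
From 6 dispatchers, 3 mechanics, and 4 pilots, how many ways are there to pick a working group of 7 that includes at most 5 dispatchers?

Split by how many dispatchers are chosen (0 through 5).
Sum: C(6,0)·C(7,7) + C(6,1)·C(7,6) + C(6,2)·C(7,5) + C(6,3)·C(7,4) + C(6,4)·C(7,3) + C(6,5)·C(7,2) = 1 + 42 + 315 + 700 + 525 + 126 = 1709.

1709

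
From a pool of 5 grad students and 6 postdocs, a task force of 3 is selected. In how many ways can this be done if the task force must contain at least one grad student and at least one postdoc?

Unrestricted: C(11,3) = 165 ways to pick any 3 of the 11.
Selections missing a whole group: no grad students → C(6,3) = 20; no postdocs → C(5,3) = 10.
Both groups omitted at once is impossible, so 165 − 30 = 135.

135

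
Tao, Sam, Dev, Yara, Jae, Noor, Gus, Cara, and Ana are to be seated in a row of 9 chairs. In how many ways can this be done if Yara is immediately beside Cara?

Place the 7 others and the Yara-Cara pair as 8 objects in a line; the pair has 2 internal arrangements.
That gives 2 × 8! = 2 × 40320 = 80640.

80640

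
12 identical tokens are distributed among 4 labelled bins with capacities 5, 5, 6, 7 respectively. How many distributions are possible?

Without the upper bounds there are C(15,3) = 455 ways to split 12 among 4 bins.
Subtract solutions that violate a single cap (substitute x_i' = x_i − (cap_i+1)): x_1 ≥ 6 gives C(9,3) = 84; x_2 ≥ 6 gives C(9,3) = 84; x_3 ≥ 7 gives C(8,3) = 56; x_4 ≥ 8 gives C(7,3) = 35. Together 259.
Add back pairs where two caps are both exceeded: 1 + 0 + 0 + 0 + 0 + 0 = 1.
By inclusion–exclusion the count is 455 − 259 + 1 = 197.

197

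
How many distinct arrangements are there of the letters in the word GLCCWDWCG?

15120

Letter multiplicities in GLCCWDWCG: C×3, D×1, G×2, L×1, W×2.
The number of distinct arrangements is 9!/(3!·2!·2!) = 362880/24 = 15120.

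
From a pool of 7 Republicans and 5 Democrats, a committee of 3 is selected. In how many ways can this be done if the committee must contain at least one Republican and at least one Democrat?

With no constraint there are C(12,3) = 220 possible selections.
Selections missing a whole group: no Republicans → C(5,3) = 10; no Democrats → C(7,3) = 35.
Both groups omitted at once is impossible, so 220 − 45 = 175.

175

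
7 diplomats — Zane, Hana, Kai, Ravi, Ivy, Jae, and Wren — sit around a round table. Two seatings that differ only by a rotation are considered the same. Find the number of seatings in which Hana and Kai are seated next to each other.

240

Glue Hana and Kai into a block (2 internal orders). Seating 6 units around a circle gives (5)! arrangements.
So 2 × (5)! = 2 × 120 = 240.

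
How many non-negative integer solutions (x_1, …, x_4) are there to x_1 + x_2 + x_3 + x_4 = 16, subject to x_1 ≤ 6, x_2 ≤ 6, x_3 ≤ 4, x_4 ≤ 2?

By stars and bars, unrestricted non-negative solutions to x_1+…+x_4 = 16 number C(16+3,3) = 969.
Subtract solutions that violate a single cap (substitute x_i' = x_i − (cap_i+1)): x_1 ≥ 7 gives C(12,3) = 220; x_2 ≥ 7 gives C(12,3) = 220; x_3 ≥ 5 gives C(14,3) = 364; x_4 ≥ 3 gives C(16,3) = 560. Together 1364.
Add back pairs where two caps are both exceeded: 10 + 35 + 84 + 35 + 84 + 165 = 413.
Subtract triples: 0 + 0 + 4 + 4 = 8.
By inclusion–exclusion the count is 969 − 1364 + 413 − 8 = 10.

10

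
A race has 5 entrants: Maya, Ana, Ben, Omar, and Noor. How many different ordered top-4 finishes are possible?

There are 5 choices for 1st place, 4 for 2nd, and so on down to 2 for position 4.
That gives 5 × 4 × 3 × 2 = 120.

120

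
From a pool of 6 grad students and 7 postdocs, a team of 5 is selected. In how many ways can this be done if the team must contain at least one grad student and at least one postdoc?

With no constraint there are C(13,5) = 1287 possible selections.
Selections missing a whole group: no grad students → C(7,5) = 21; no postdocs → C(6,5) = 6.
Both groups omitted at once is impossible, so 1287 − 27 = 1260.

1260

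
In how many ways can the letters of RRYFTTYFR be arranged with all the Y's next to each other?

1680

Treat the 2 copies of Y as a single block. The multiset to arrange is then {YY, F, F, R, R, R, T, T}, 8 items in all.
That gives (8)!/(3!·2!·2!) = 1680 arrangements.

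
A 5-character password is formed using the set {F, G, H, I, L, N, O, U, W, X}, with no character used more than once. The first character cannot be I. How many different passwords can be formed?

27216

The first character has 10−1 = 9 choices (anything except I).
The remaining 4 characters are filled from the other 9 symbols without repetition: 9 × 8 × 7 × 6 = 3024.
Total: 9 × 3024 = 27216.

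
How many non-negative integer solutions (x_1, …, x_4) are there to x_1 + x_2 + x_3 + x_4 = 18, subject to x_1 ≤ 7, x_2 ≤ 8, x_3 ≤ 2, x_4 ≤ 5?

Ignoring the caps, the number of non-negative solutions to x_1+…+x_4 = 18 is C(21,3) = 1330.
Subtract solutions that violate a single cap (substitute x_i' = x_i − (cap_i+1)): x_1 ≥ 8 gives C(13,3) = 286; x_2 ≥ 9 gives C(12,3) = 220; x_3 ≥ 3 gives C(18,3) = 816; x_4 ≥ 6 gives C(15,3) = 455. Together 1777.
Add back pairs where two caps are both exceeded: 4 + 120 + 35 + 84 + 20 + 220 = 483.
Subtract triples: 0 + 0 + 4 + 1 = 5.
By inclusion–exclusion the count is 1330 − 1777 + 483 − 5 = 31.

31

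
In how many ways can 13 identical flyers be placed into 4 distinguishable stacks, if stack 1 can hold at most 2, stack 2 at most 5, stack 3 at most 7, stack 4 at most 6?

80

Ignoring the caps, the number of non-negative solutions to x_1+…+x_4 = 13 is C(16,3) = 560.
Subtract solutions that violate a single cap (substitute x_i' = x_i − (cap_i+1)): x_1 ≥ 3 gives C(13,3) = 286; x_2 ≥ 6 gives C(10,3) = 120; x_3 ≥ 8 gives C(8,3) = 56; x_4 ≥ 7 gives C(9,3) = 84. Together 546.
Add back pairs where two caps are both exceeded: 35 + 10 + 20 + 0 + 1 + 0 = 66.
By inclusion–exclusion the count is 560 − 546 + 66 = 80.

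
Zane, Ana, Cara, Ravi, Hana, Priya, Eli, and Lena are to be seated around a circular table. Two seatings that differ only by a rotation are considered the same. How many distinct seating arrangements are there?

5040

Around a circle, 8 distinct people have 8!/8 = (7)! = 5040 rotationally distinct seatings.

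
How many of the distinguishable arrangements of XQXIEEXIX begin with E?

840

With the first slot taken by E, it remains to arrange the other 8 letters (XQXIEXIX).
Those 8 letters have I appearing twice and X appearing 4 times, giving (8)!/(4!·2!) = 840.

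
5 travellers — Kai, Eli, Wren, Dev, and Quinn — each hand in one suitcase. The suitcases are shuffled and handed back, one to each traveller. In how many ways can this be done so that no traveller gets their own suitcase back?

This is the derangement count D_5: permutations of 5 items with no fixed point.
By inclusion–exclusion this is Σ_{j=0}^{5} (−1)^j C(5,j)·(5−j)!.
Computing: 120 − 120 + 60 − 20 + 5 − 1 = 44.

44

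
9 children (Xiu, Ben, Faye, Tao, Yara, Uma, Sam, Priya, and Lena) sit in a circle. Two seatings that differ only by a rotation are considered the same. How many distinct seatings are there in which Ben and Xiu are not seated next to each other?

30240

Without the restriction there are (8)! = 40320 seatings.
Seatings with Ben beside Xiu: treat them as a block with 2 internal orders, giving 2 × (7)! = 10080.
Subtracting, 40320 − 10080 = 30240.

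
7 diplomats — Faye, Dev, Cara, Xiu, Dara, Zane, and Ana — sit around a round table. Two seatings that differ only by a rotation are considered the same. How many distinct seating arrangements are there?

Fix one person's seat to break rotational symmetry; the remaining 6 people can be arranged in (6)! = 720 ways.

720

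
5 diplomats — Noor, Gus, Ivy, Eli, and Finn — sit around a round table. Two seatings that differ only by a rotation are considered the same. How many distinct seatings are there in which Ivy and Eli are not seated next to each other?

12

Without the restriction there are (4)! = 24 seatings.
Seatings with Ivy beside Eli: treat them as a block with 2 internal orders, giving 2 × (3)! = 12.
Subtracting, 24 − 12 = 12.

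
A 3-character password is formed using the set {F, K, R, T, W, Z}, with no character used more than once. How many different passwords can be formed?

120

Choose and order 3 of the 6 symbols: the first character has 6 options, the next 5, then 4.
6 × 5 × 4 = 120.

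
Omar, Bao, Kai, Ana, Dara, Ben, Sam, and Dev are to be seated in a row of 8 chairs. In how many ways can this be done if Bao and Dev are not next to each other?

30240

There are 8! = 40320 arrangements in all. If Bao and Dev are adjacent, merging them into one block gives 2·(7)! = 10080 arrangements.
Complementary counting: 40320 − 10080 = 30240.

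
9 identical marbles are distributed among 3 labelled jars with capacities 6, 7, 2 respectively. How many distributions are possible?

18

By stars and bars, unrestricted non-negative solutions to x_1+…+x_3 = 9 number C(9+2,2) = 55.
Subtract solutions that violate a single cap (substitute x_i' = x_i − (cap_i+1)): x_1 ≥ 7 gives C(4,2) = 6; x_2 ≥ 8 gives C(3,2) = 3; x_3 ≥ 3 gives C(8,2) = 28. Together 37.
No two caps can be exceeded simultaneously, so the pair terms are all 0.
By inclusion–exclusion the count is 55 − 37 + 0 = 18.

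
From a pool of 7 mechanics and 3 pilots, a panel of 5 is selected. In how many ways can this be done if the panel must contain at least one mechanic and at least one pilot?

Unrestricted: C(10,5) = 252 ways to pick any 5 of the 10.
Subtract selections that omit an entire group: no mechanics → C(3,5) = 0; no pilots → C(7,5) = 21.
Both groups omitted at once is impossible, so 252 − 21 = 231.

231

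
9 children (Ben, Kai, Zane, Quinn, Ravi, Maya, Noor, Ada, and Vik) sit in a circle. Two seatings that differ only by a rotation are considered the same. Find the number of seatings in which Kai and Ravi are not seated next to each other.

30240

Without the restriction there are (8)! = 40320 seatings.
Those with Kai next to Ravi: fuse the pair into one unit and seat 8 units around a circle — 2·(7)! = 10080.
Subtracting, 40320 − 10080 = 30240.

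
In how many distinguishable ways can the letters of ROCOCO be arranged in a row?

ROCOCO has 6 letters with C appearing twice and O appearing 3 times.
So there are 6! / (3!·2!) = 60 distinguishable arrangements.

60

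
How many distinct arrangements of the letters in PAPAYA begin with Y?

10

Fix Y in the first position and arrange the remaining 5 letters.
Those 5 letters have A appearing 3 times and P appearing twice, giving (5)!/(3!·2!) = 10.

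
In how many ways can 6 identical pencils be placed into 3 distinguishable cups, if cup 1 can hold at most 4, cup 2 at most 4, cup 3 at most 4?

Ignoring the caps, the number of non-negative solutions to x_1+…+x_3 = 6 is C(8,2) = 28.
Subtract solutions that violate a single cap (substitute x_i' = x_i − (cap_i+1)): x_1 ≥ 5 gives C(3,2) = 3; x_2 ≥ 5 gives C(3,2) = 3; x_3 ≥ 5 gives C(3,2) = 3. Together 9.
No two caps can be exceeded simultaneously, so the pair terms are all 0.
By inclusion–exclusion the count is 28 − 9 + 0 = 19.

19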